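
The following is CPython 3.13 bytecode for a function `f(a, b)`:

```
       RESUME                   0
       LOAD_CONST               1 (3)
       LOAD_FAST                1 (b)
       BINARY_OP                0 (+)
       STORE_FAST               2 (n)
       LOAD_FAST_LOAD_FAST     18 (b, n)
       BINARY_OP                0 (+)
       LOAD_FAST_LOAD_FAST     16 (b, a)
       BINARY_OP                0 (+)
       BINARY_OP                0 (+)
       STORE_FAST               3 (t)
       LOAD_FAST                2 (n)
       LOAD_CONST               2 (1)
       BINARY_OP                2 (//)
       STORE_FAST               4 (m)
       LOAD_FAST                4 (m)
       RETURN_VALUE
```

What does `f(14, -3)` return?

0

LOAD_CONST → push 3. Stack: [3]
LOAD_FAST b → push -3. Stack: [3, -3]
BINARY_OP + → 3 + -3 = 0. Stack: [0]
STORE_FAST n → n=0. Stack: []
LOAD_FAST_LOAD_FAST b,n → push -3,0. Stack: [-3, 0]
BINARY_OP + → -3 + 0 = -3. Stack: [-3]
LOAD_FAST_LOAD_FAST b,a → push -3,14. Stack: [-3, -3, 14]
BINARY_OP + → -3 + 14 = 11. Stack: [-3, 11]
BINARY_OP + → -3 + 11 = 8. Stack: [8]
STORE_FAST t → t=8. Stack: []
LOAD_FAST n → push 0. Stack: [0]
LOAD_CONST → push 1. Stack: [0, 1]
BINARY_OP // → 0 // 1 = 0. Stack: [0]
STORE_FAST m → m=0. Stack: []
LOAD_FAST m → push 0. Stack: [0]
RETURN_VALUE → return 0.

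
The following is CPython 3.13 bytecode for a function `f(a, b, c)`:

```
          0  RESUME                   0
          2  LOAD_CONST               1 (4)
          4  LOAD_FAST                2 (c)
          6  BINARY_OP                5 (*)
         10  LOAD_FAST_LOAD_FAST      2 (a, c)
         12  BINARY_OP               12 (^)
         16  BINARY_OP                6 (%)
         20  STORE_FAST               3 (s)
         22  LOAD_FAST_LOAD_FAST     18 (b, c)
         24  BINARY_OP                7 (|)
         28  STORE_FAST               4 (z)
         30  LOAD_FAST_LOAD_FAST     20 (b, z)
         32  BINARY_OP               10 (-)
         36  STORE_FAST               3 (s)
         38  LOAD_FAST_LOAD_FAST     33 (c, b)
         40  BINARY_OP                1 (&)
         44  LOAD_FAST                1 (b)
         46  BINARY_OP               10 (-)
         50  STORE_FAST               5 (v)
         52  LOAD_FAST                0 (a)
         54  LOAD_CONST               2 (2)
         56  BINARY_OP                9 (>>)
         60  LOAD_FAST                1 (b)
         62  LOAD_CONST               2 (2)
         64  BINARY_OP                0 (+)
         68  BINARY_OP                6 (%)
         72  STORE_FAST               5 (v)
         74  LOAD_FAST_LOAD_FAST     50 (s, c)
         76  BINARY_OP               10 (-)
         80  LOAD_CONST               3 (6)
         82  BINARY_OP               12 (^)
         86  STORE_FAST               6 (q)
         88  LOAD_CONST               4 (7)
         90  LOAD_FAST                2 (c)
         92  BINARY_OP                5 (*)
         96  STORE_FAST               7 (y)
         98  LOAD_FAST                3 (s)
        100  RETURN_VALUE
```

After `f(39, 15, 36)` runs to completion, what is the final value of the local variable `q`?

LOAD_CONST → push 4. Stack: [4]
LOAD_FAST c → push 36. Stack: [4, 36]
BINARY_OP * → 4 * 36 = 144. Stack: [144]
LOAD_FAST_LOAD_FAST a,c → push 39,36. Stack: [144, 39, 36]
BINARY_OP ^ → 39 ^ 36 = 3. Stack: [144, 3]
BINARY_OP % → 144 % 3 = 0. Stack: [0]
STORE_FAST s → s=0. Stack: []
LOAD_FAST_LOAD_FAST b,c → push 15,36. Stack: [15, 36]
BINARY_OP | → 15 | 36 = 47. Stack: [47]
STORE_FAST z → z=47. Stack: []
LOAD_FAST_LOAD_FAST b,z → push 15,47. Stack: [15, 47]
BINARY_OP - → 15 - 47 = -32. Stack: [-32]
STORE_FAST s → s=-32. Stack: []
LOAD_FAST_LOAD_FAST c,b → push 36,15. Stack: [36, 15]
BINARY_OP & → 36 & 15 = 4. Stack: [4]
LOAD_FAST b → push 15. Stack: [4, 15]
BINARY_OP - → 4 - 15 = -11. Stack: [-11]
STORE_FAST v → v=-11. Stack: []
LOAD_FAST a → push 39. Stack: [39]
LOAD_CONST → push 2. Stack: [39, 2]
BINARY_OP >> → 39 >> 2 = 9. Stack: [9]
LOAD_FAST b → push 15. Stack: [9, 15]
LOAD_CONST → push 2. Stack: [9, 15, 2]
BINARY_OP + → 15 + 2 = 17. Stack: [9, 17]
BINARY_OP % → 9 % 17 = 9. Stack: [9]
STORE_FAST v → v=9. Stack: []
LOAD_FAST_LOAD_FAST s,c → push -32,36. Stack: [-32, 36]
BINARY_OP - → -32 - 36 = -68. Stack: [-68]
LOAD_CONST → push 6. Stack: [-68, 6]
BINARY_OP ^ → -68 ^ 6 = -70. Stack: [-70]
STORE_FAST q → q=-70. Stack: []
LOAD_CONST → push 7. Stack: [7]
LOAD_FAST c → push 36. Stack: [7, 36]
BINARY_OP * → 7 * 36 = 252. Stack: [252]
STORE_FAST y → y=252. Stack: []
LOAD_FAST s → push -32. Stack: [-32]
RETURN_VALUE → return -32.

-70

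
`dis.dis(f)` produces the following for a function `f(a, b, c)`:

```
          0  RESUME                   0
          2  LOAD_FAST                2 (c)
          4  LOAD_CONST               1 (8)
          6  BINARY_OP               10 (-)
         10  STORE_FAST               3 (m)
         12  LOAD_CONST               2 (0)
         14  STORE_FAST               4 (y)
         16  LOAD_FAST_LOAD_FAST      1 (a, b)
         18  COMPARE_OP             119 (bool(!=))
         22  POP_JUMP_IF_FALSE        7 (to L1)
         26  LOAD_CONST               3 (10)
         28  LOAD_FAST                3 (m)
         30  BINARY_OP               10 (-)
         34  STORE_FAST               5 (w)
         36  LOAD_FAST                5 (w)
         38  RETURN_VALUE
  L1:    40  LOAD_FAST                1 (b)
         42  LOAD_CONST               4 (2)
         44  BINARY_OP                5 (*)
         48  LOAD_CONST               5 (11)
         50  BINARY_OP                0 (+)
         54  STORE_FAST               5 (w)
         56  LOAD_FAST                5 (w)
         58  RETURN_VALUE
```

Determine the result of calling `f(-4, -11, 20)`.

-2

LOAD_FAST c → push 20. Stack: [20]
LOAD_CONST → push 8. Stack: [20, 8]
BINARY_OP - → 20 - 8 = 12. Stack: [12]
STORE_FAST m → m=12. Stack: []
LOAD_CONST → push 0. Stack: [0]
STORE_FAST y → y=0. Stack: []
LOAD_FAST_LOAD_FAST a,b → push -4,-11. Stack: [-4, -11]
COMPARE_OP bool(!=) → -4 vs -11 = True. Stack: [True]
POP_JUMP_IF_FALSE → pop True; no jump. Stack: []
LOAD_CONST → push 10. Stack: [10]
LOAD_FAST m → push 12. Stack: [10, 12]
BINARY_OP - → 10 - 12 = -2. Stack: [-2]
STORE_FAST w → w=-2. Stack: []
LOAD_FAST w → push -2. Stack: [-2]
RETURN_VALUE → return -2.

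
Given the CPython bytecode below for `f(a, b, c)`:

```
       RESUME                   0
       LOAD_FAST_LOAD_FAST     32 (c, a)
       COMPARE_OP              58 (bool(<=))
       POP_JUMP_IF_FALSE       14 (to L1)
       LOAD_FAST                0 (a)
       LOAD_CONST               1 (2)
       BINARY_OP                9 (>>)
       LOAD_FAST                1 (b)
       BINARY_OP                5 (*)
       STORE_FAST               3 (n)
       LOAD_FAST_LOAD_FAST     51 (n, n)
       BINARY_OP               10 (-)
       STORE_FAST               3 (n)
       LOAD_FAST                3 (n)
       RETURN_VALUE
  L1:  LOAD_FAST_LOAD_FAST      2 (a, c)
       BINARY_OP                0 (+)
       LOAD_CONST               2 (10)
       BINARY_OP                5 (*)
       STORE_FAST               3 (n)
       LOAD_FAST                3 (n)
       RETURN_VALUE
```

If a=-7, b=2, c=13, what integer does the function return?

60

LOAD_FAST_LOAD_FAST c,a → push 13,-7. Stack: [13, -7]
COMPARE_OP bool(<=) → 13 vs -7 = False. Stack: [False]
POP_JUMP_IF_FALSE → pop False; jump. Stack: []
LOAD_FAST_LOAD_FAST a,c → push -7,13. Stack: [-7, 13]
BINARY_OP + → -7 + 13 = 6. Stack: [6]
LOAD_CONST → push 10. Stack: [6, 10]
BINARY_OP * → 6 * 10 = 60. Stack: [60]
STORE_FAST n → n=60. Stack: []
LOAD_FAST n → push 60. Stack: [60]
RETURN_VALUE → return 60.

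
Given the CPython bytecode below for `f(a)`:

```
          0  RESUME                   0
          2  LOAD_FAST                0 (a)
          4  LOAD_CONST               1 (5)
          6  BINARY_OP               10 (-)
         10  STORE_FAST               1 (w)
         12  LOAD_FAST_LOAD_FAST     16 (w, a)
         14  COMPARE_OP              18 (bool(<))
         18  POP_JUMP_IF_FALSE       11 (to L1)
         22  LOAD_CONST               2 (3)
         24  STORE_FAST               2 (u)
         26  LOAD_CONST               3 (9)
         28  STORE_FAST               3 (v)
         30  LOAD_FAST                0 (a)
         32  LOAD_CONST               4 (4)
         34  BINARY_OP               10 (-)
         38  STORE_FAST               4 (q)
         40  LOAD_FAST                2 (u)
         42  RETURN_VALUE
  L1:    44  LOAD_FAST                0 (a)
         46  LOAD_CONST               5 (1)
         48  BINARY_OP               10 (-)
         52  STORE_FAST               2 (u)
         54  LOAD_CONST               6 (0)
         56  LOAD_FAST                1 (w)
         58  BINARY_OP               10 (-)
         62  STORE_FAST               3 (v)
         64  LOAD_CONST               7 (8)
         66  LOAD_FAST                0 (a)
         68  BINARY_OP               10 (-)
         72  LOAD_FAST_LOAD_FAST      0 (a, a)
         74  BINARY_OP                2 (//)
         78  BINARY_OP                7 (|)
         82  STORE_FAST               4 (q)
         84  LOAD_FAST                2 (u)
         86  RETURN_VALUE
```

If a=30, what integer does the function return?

LOAD_FAST a → push 30. Stack: [30]
LOAD_CONST → push 5. Stack: [30, 5]
BINARY_OP - → 30 - 5 = 25. Stack: [25]
STORE_FAST w → w=25. Stack: []
LOAD_FAST_LOAD_FAST w,a → push 25,30. Stack: [25, 30]
COMPARE_OP bool(<) → 25 vs 30 = True. Stack: [True]
POP_JUMP_IF_FALSE → pop True; no jump. Stack: []
LOAD_CONST → push 3. Stack: [3]
STORE_FAST u → u=3. Stack: []
LOAD_CONST → push 9. Stack: [9]
STORE_FAST v → v=9. Stack: []
LOAD_FAST a → push 30. Stack: [30]
LOAD_CONST → push 4. Stack: [30, 4]
BINARY_OP - → 30 - 4 = 26. Stack: [26]
STORE_FAST q → q=26. Stack: []
LOAD_FAST u → push 3. Stack: [3]
RETURN_VALUE → return 3.

3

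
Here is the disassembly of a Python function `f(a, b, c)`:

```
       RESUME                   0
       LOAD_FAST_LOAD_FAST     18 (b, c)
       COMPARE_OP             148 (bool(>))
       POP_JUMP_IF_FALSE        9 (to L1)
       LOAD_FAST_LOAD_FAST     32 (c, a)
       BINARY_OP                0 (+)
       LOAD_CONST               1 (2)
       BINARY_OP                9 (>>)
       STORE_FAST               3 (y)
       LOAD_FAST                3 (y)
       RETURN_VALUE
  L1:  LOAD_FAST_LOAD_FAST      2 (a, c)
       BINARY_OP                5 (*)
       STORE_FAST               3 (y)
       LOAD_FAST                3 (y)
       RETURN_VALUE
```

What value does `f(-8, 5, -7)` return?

-4

LOAD_FAST_LOAD_FAST b,c → push 5,-7. Stack: [5, -7]
COMPARE_OP bool(>) → 5 vs -7 = True. Stack: [True]
POP_JUMP_IF_FALSE → pop True; no jump. Stack: []
LOAD_FAST_LOAD_FAST c,a → push -7,-8. Stack: [-7, -8]
BINARY_OP + → -7 + -8 = -15. Stack: [-15]
LOAD_CONST → push 2. Stack: [-15, 2]
BINARY_OP >> → -15 >> 2 = -4. Stack: [-4]
STORE_FAST y → y=-4. Stack: []
LOAD_FAST y → push -4. Stack: [-4]
RETURN_VALUE → return -4.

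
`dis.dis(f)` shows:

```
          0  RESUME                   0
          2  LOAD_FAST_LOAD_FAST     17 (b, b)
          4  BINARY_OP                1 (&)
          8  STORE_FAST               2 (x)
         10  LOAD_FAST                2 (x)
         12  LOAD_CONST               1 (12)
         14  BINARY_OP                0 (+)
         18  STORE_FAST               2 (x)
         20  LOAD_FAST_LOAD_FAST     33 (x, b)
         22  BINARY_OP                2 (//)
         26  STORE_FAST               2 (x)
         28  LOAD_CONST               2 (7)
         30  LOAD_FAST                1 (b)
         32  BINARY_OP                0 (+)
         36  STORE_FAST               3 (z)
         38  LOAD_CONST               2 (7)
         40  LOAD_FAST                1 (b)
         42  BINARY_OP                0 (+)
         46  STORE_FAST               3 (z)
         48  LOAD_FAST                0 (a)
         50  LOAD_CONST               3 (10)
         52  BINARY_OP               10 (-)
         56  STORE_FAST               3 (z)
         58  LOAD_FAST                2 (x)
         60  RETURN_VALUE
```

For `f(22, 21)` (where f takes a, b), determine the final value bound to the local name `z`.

12

LOAD_FAST_LOAD_FAST b,b → push 21,21. Stack: [21, 21]
BINARY_OP & → 21 & 21 = 21. Stack: [21]
STORE_FAST x → x=21. Stack: []
LOAD_FAST x → push 21. Stack: [21]
LOAD_CONST → push 12. Stack: [21, 12]
BINARY_OP + → 21 + 12 = 33. Stack: [33]
STORE_FAST x → x=33. Stack: []
LOAD_FAST_LOAD_FAST x,b → push 33,21. Stack: [33, 21]
BINARY_OP // → 33 // 21 = 1. Stack: [1]
STORE_FAST x → x=1. Stack: []
LOAD_CONST → push 7. Stack: [7]
LOAD_FAST b → push 21. Stack: [7, 21]
BINARY_OP + → 7 + 21 = 28. Stack: [28]
STORE_FAST z → z=28. Stack: []
LOAD_CONST → push 7. Stack: [7]
LOAD_FAST b → push 21. Stack: [7, 21]
BINARY_OP + → 7 + 21 = 28. Stack: [28]
STORE_FAST z → z=28. Stack: []
LOAD_FAST a → push 22. Stack: [22]
LOAD_CONST → push 10. Stack: [22, 10]
BINARY_OP - → 22 - 10 = 12. Stack: [12]
STORE_FAST z → z=12. Stack: []
LOAD_FAST x → push 1. Stack: [1]
RETURN_VALUE → return 1.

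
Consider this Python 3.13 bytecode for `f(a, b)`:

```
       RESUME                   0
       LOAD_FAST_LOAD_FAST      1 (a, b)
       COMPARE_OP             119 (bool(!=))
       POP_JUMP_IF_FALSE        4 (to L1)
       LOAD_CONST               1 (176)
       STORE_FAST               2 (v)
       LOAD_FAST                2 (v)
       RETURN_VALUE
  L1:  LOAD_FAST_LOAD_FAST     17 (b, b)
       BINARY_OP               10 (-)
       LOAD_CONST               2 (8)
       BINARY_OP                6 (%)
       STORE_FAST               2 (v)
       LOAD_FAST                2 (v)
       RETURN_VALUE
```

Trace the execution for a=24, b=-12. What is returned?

LOAD_FAST_LOAD_FAST a,b → push 24,-12. Stack: [24, -12]
COMPARE_OP bool(!=) → 24 vs -12 = True. Stack: [True]
POP_JUMP_IF_FALSE → pop True; no jump. Stack: []
LOAD_CONST → push 176. Stack: [176]
STORE_FAST v → v=176. Stack: []
LOAD_FAST v → push 176. Stack: [176]
RETURN_VALUE → return 176.

176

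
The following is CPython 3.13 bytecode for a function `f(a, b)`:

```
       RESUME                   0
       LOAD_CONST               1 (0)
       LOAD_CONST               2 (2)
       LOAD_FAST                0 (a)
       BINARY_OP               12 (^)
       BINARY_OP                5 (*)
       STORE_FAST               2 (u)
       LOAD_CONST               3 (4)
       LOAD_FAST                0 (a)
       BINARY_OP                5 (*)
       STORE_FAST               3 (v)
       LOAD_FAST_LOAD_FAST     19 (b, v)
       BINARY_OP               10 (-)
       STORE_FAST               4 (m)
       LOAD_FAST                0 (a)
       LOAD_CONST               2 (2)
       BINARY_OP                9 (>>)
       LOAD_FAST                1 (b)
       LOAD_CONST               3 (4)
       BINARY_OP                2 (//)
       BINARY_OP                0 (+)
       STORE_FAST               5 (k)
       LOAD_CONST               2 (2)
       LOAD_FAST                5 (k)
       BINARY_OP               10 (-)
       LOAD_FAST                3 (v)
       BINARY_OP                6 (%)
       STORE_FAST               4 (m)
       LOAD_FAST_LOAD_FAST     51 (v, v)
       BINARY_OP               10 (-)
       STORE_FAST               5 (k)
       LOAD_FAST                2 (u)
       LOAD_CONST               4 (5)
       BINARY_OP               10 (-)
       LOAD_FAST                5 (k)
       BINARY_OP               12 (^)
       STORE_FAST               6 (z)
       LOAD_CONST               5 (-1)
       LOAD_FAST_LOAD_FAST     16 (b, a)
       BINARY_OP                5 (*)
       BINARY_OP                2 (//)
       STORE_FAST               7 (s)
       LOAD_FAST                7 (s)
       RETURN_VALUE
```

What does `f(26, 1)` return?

-1

LOAD_CONST → push 0. Stack: [0]
LOAD_CONST → push 2. Stack: [0, 2]
LOAD_FAST a → push 26. Stack: [0, 2, 26]
BINARY_OP ^ → 2 ^ 26 = 24. Stack: [0, 24]
BINARY_OP * → 0 * 24 = 0. Stack: [0]
STORE_FAST u → u=0. Stack: []
LOAD_CONST → push 4. Stack: [4]
LOAD_FAST a → push 26. Stack: [4, 26]
BINARY_OP * → 4 * 26 = 104. Stack: [104]
STORE_FAST v → v=104. Stack: []
LOAD_FAST_LOAD_FAST b,v → push 1,104. Stack: [1, 104]
BINARY_OP - → 1 - 104 = -103. Stack: [-103]
STORE_FAST m → m=-103. Stack: []
LOAD_FAST a → push 26. Stack: [26]
LOAD_CONST → push 2. Stack: [26, 2]
BINARY_OP >> → 26 >> 2 = 6. Stack: [6]
LOAD_FAST b → push 1. Stack: [6, 1]
LOAD_CONST → push 4. Stack: [6, 1, 4]
BINARY_OP // → 1 // 4 = 0. Stack: [6, 0]
BINARY_OP + → 6 + 0 = 6. Stack: [6]
STORE_FAST k → k=6. Stack: []
LOAD_CONST → push 2. Stack: [2]
LOAD_FAST k → push 6. Stack: [2, 6]
BINARY_OP - → 2 - 6 = -4. Stack: [-4]
LOAD_FAST v → push 104. Stack: [-4, 104]
BINARY_OP % → -4 % 104 = 100. Stack: [100]
STORE_FAST m → m=100. Stack: []
LOAD_FAST_LOAD_FAST v,v → push 104,104. Stack: [104, 104]
BINARY_OP - → 104 - 104 = 0. Stack: [0]
STORE_FAST k → k=0. Stack: []
LOAD_FAST u → push 0. Stack: [0]
LOAD_CONST → push 5. Stack: [0, 5]
BINARY_OP - → 0 - 5 = -5. Stack: [-5]
LOAD_FAST k → push 0. Stack: [-5, 0]
BINARY_OP ^ → -5 ^ 0 = -5. Stack: [-5]
STORE_FAST z → z=-5. Stack: []
LOAD_CONST → push -1. Stack: [-1]
LOAD_FAST_LOAD_FAST b,a → push 1,26. Stack: [-1, 1, 26]
BINARY_OP * → 1 * 26 = 26. Stack: [-1, 26]
BINARY_OP // → -1 // 26 = -1. Stack: [-1]
STORE_FAST s → s=-1. Stack: []
LOAD_FAST s → push -1. Stack: [-1]
RETURN_VALUE → return -1.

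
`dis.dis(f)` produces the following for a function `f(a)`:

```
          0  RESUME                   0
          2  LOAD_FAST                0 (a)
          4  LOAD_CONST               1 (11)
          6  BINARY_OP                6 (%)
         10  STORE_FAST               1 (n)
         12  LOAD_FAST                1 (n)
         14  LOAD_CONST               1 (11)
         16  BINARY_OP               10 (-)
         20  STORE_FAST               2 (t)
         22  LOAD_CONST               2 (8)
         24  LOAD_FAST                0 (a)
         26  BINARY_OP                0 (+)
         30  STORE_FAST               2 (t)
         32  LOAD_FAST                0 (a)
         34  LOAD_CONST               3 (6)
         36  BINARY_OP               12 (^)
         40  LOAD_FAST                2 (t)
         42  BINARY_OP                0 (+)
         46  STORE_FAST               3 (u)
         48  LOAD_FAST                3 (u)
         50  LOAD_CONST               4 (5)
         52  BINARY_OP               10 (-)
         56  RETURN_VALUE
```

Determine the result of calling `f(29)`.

59

LOAD_FAST a → push 29. Stack: [29]
LOAD_CONST → push 11. Stack: [29, 11]
BINARY_OP % → 29 % 11 = 7. Stack: [7]
STORE_FAST n → n=7. Stack: []
LOAD_FAST n → push 7. Stack: [7]
LOAD_CONST → push 11. Stack: [7, 11]
BINARY_OP - → 7 - 11 = -4. Stack: [-4]
STORE_FAST t → t=-4. Stack: []
LOAD_CONST → push 8. Stack: [8]
LOAD_FAST a → push 29. Stack: [8, 29]
BINARY_OP + → 8 + 29 = 37. Stack: [37]
STORE_FAST t → t=37. Stack: []
LOAD_FAST a → push 29. Stack: [29]
LOAD_CONST → push 6. Stack: [29, 6]
BINARY_OP ^ → 29 ^ 6 = 27. Stack: [27]
LOAD_FAST t → push 37. Stack: [27, 37]
BINARY_OP + → 27 + 37 = 64. Stack: [64]
STORE_FAST u → u=64. Stack: []
LOAD_FAST u → push 64. Stack: [64]
LOAD_CONST → push 5. Stack: [64, 5]
BINARY_OP - → 64 - 5 = 59. Stack: [59]
RETURN_VALUE → return 59.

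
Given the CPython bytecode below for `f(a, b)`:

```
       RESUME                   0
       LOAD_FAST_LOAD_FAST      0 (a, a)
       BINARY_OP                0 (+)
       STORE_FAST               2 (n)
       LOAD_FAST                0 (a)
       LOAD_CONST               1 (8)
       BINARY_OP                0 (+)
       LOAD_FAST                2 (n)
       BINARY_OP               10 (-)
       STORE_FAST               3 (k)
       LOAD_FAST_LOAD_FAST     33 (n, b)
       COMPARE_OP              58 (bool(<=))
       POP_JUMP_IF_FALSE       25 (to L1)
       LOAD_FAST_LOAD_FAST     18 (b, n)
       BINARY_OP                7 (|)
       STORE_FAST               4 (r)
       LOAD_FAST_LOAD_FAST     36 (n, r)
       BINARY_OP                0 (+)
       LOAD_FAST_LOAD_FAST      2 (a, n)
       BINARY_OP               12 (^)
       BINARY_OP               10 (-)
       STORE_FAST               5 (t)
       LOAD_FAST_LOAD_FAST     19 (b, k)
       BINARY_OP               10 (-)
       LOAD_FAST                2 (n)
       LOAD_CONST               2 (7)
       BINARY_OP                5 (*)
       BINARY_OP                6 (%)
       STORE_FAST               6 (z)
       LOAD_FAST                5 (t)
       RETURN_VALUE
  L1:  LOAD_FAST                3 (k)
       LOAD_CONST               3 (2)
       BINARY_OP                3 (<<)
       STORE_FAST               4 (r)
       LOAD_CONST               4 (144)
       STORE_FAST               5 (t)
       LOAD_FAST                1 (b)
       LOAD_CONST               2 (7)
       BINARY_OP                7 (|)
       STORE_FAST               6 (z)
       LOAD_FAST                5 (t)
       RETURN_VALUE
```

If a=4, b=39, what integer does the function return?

43

LOAD_FAST_LOAD_FAST a,a → push 4,4. Stack: [4, 4]
BINARY_OP + → 4 + 4 = 8. Stack: [8]
STORE_FAST n → n=8. Stack: []
LOAD_FAST a → push 4. Stack: [4]
LOAD_CONST → push 8. Stack: [4, 8]
BINARY_OP + → 4 + 8 = 12. Stack: [12]
LOAD_FAST n → push 8. Stack: [12, 8]
BINARY_OP - → 12 - 8 = 4. Stack: [4]
STORE_FAST k → k=4. Stack: []
LOAD_FAST_LOAD_FAST n,b → push 8,39. Stack: [8, 39]
COMPARE_OP bool(<=) → 8 vs 39 = True. Stack: [True]
POP_JUMP_IF_FALSE → pop True; no jump. Stack: []
LOAD_FAST_LOAD_FAST b,n → push 39,8. Stack: [39, 8]
BINARY_OP | → 39 | 8 = 47. Stack: [47]
STORE_FAST r → r=47. Stack: []
LOAD_FAST_LOAD_FAST n,r → push 8,47. Stack: [8, 47]
BINARY_OP + → 8 + 47 = 55. Stack: [55]
LOAD_FAST_LOAD_FAST a,n → push 4,8. Stack: [55, 4, 8]
BINARY_OP ^ → 4 ^ 8 = 12. Stack: [55, 12]
BINARY_OP - → 55 - 12 = 43. Stack: [43]
STORE_FAST t → t=43. Stack: []
LOAD_FAST_LOAD_FAST b,k → push 39,4. Stack: [39, 4]
BINARY_OP - → 39 - 4 = 35. Stack: [35]
LOAD_FAST n → push 8. Stack: [35, 8]
LOAD_CONST → push 7. Stack: [35, 8, 7]
BINARY_OP * → 8 * 7 = 56. Stack: [35, 56]
BINARY_OP % → 35 % 56 = 35. Stack: [35]
STORE_FAST z → z=35. Stack: []
LOAD_FAST t → push 43. Stack: [43]
RETURN_VALUE → return 43.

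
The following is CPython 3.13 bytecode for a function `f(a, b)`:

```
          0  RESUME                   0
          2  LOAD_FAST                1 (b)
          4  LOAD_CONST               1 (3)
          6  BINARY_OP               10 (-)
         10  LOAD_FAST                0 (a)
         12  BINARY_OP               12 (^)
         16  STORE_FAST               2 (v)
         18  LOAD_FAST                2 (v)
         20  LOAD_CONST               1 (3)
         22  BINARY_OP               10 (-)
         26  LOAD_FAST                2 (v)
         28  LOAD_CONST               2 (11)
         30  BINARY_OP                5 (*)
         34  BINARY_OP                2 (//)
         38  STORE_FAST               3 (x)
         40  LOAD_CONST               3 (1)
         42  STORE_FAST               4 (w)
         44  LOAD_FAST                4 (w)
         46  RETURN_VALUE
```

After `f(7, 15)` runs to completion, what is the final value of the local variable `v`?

LOAD_FAST b → push 15. Stack: [15]
LOAD_CONST → push 3. Stack: [15, 3]
BINARY_OP - → 15 - 3 = 12. Stack: [12]
LOAD_FAST a → push 7. Stack: [12, 7]
BINARY_OP ^ → 12 ^ 7 = 11. Stack: [11]
STORE_FAST v → v=11. Stack: []
LOAD_FAST v → push 11. Stack: [11]
LOAD_CONST → push 3. Stack: [11, 3]
BINARY_OP - → 11 - 3 = 8. Stack: [8]
LOAD_FAST v → push 11. Stack: [8, 11]
LOAD_CONST → push 11. Stack: [8, 11, 11]
BINARY_OP * → 11 * 11 = 121. Stack: [8, 121]
BINARY_OP // → 8 // 121 = 0. Stack: [0]
STORE_FAST x → x=0. Stack: []
LOAD_CONST → push 1. Stack: [1]
STORE_FAST w → w=1. Stack: []
LOAD_FAST w → push 1. Stack: [1]
RETURN_VALUE → return 1.

11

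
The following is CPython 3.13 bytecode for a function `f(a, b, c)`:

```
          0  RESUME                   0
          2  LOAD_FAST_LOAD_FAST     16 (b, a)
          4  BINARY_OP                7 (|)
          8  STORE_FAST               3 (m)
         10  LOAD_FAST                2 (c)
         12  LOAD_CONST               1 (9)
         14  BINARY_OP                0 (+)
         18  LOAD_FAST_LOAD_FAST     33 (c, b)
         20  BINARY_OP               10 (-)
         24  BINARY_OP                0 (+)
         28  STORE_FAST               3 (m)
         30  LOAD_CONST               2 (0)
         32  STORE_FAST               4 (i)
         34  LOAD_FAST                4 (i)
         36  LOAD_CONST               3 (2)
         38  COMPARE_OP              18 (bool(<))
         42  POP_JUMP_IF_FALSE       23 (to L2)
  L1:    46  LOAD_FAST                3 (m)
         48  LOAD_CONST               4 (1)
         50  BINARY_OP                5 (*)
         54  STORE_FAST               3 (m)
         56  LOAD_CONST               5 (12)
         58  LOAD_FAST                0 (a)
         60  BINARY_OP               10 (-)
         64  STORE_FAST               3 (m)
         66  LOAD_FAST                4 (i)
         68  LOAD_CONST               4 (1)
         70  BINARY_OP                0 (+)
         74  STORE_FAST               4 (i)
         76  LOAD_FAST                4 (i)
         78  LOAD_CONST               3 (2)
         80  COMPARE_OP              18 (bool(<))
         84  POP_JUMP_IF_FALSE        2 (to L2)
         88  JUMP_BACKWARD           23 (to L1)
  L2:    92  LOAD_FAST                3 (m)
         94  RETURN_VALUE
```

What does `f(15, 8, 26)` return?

-3

LOAD_FAST_LOAD_FAST b,a → push 8,15. Stack: [8, 15]
BINARY_OP | → 8 | 15 = 15. Stack: [15]
STORE_FAST m → m=15. Stack: []
LOAD_FAST c → push 26. Stack: [26]
LOAD_CONST → push 9. Stack: [26, 9]
BINARY_OP + → 26 + 9 = 35. Stack: [35]
LOAD_FAST_LOAD_FAST c,b → push 26,8. Stack: [35, 26, 8]
BINARY_OP - → 26 - 8 = 18. Stack: [35, 18]
BINARY_OP + → 35 + 18 = 53. Stack: [53]
STORE_FAST m → m=53. Stack: []
LOAD_CONST → push 0. Stack: [0]
STORE_FAST i → i=0. Stack: []
LOAD_FAST i → push 0. Stack: [0]
LOAD_CONST → push 2. Stack: [0, 2]
COMPARE_OP bool(<) → 0 vs 2 = True. Stack: [True]
POP_JUMP_IF_FALSE → pop True; no jump. Stack: []
LOAD_FAST m → push 53. Stack: [53]
LOAD_CONST → push 1. Stack: [53, 1]
BINARY_OP * → 53 * 1 = 53. Stack: [53]
STORE_FAST m → m=53. Stack: []
LOAD_CONST → push 12. Stack: [12]
LOAD_FAST a → push 15. Stack: [12, 15]
BINARY_OP - → 12 - 15 = -3. Stack: [-3]
STORE_FAST m → m=-3. Stack: []
LOAD_FAST i → push 0. Stack: [0]
LOAD_CONST → push 1. Stack: [0, 1]
BINARY_OP + → 0 + 1 = 1. Stack: [1]
STORE_FAST i → i=1. Stack: []
LOAD_FAST i → push 1. Stack: [1]
LOAD_CONST → push 2. Stack: [1, 2]
COMPARE_OP bool(<) → 1 vs 2 = True. Stack: [True]
POP_JUMP_IF_FALSE → pop True; no jump. Stack: []
LOAD_FAST m → push -3. Stack: [-3]
LOAD_CONST → push 1. Stack: [-3, 1]
BINARY_OP * → -3 * 1 = -3. Stack: [-3]
STORE_FAST m → m=-3. Stack: []
LOAD_CONST → push 12. Stack: [12]
LOAD_FAST a → push 15. Stack: [12, 15]
BINARY_OP - → 12 - 15 = -3. Stack: [-3]
STORE_FAST m → m=-3. Stack: []
LOAD_FAST i → push 1. Stack: [1]
LOAD_CONST → push 1. Stack: [1, 1]
BINARY_OP + → 1 + 1 = 2. Stack: [2]
STORE_FAST i → i=2. Stack: []
LOAD_FAST i → push 2. Stack: [2]
LOAD_CONST → push 2. Stack: [2, 2]
COMPARE_OP bool(<) → 2 vs 2 = False. Stack: [False]
POP_JUMP_IF_FALSE → pop False; jump. Stack: []
LOAD_FAST m → push -3. Stack: [-3]
RETURN_VALUE → return -3.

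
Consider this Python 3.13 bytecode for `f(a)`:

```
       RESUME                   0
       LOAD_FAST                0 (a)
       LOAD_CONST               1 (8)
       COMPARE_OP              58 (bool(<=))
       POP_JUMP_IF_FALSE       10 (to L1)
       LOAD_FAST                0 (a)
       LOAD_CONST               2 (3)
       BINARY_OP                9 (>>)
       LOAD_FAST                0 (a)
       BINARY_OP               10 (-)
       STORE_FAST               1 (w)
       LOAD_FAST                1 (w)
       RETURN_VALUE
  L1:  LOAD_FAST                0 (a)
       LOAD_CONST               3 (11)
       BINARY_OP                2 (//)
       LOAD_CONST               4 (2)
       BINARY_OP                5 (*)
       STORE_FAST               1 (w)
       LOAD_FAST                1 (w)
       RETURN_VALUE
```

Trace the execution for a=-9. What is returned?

7

LOAD_FAST a → push -9. Stack: [-9]
LOAD_CONST → push 8. Stack: [-9, 8]
COMPARE_OP bool(<=) → -9 vs 8 = True. Stack: [True]
POP_JUMP_IF_FALSE → pop True; no jump. Stack: []
LOAD_FAST a → push -9. Stack: [-9]
LOAD_CONST → push 3. Stack: [-9, 3]
BINARY_OP >> → -9 >> 3 = -2. Stack: [-2]
LOAD_FAST a → push -9. Stack: [-2, -9]
BINARY_OP - → -2 - -9 = 7. Stack: [7]
STORE_FAST w → w=7. Stack: []
LOAD_FAST w → push 7. Stack: [7]
RETURN_VALUE → return 7.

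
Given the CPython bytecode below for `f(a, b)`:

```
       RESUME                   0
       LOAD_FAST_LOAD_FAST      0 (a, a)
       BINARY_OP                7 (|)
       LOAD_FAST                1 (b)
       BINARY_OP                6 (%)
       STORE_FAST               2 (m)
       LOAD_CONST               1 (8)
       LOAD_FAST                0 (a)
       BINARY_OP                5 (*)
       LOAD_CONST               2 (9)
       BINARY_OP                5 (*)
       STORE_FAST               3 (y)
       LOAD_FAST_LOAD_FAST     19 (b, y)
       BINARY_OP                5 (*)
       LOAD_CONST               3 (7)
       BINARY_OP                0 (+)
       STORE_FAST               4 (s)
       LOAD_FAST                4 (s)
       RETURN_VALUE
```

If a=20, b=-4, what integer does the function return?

LOAD_FAST_LOAD_FAST a,a → push 20,20. Stack: [20, 20]
BINARY_OP | → 20 | 20 = 20. Stack: [20]
LOAD_FAST b → push -4. Stack: [20, -4]
BINARY_OP % → 20 % -4 = 0. Stack: [0]
STORE_FAST m → m=0. Stack: []
LOAD_CONST → push 8. Stack: [8]
LOAD_FAST a → push 20. Stack: [8, 20]
BINARY_OP * → 8 * 20 = 160. Stack: [160]
LOAD_CONST → push 9. Stack: [160, 9]
BINARY_OP * → 160 * 9 = 1440. Stack: [1440]
STORE_FAST y → y=1440. Stack: []
LOAD_FAST_LOAD_FAST b,y → push -4,1440. Stack: [-4, 1440]
BINARY_OP * → -4 * 1440 = -5760. Stack: [-5760]
LOAD_CONST → push 7. Stack: [-5760, 7]
BINARY_OP + → -5760 + 7 = -5753. Stack: [-5753]
STORE_FAST s → s=-5753. Stack: []
LOAD_FAST s → push -5753. Stack: [-5753]
RETURN_VALUE → return -5753.

-5753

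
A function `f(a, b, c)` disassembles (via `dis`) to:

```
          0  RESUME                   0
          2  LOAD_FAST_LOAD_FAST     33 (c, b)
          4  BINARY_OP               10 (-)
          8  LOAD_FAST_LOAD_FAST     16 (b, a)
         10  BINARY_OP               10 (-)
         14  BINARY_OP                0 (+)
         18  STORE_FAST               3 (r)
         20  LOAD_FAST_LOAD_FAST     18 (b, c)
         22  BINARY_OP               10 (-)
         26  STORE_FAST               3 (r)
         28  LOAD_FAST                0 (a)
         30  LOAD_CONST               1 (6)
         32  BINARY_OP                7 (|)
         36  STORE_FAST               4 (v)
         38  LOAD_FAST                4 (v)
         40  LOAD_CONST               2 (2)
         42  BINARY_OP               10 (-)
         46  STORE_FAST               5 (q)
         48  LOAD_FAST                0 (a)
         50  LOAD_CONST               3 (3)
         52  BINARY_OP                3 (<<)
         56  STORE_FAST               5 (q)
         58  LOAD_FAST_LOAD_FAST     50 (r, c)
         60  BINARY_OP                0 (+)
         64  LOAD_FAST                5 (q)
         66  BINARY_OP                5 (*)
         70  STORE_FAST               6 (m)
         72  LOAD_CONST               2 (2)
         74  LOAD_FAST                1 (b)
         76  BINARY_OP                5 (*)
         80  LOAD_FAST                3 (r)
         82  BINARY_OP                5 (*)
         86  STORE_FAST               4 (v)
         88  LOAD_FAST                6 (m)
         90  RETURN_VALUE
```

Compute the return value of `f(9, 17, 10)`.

1224

LOAD_FAST_LOAD_FAST c,b → push 10,17. Stack: [10, 17]
BINARY_OP - → 10 - 17 = -7. Stack: [-7]
LOAD_FAST_LOAD_FAST b,a → push 17,9. Stack: [-7, 17, 9]
BINARY_OP - → 17 - 9 = 8. Stack: [-7, 8]
BINARY_OP + → -7 + 8 = 1. Stack: [1]
STORE_FAST r → r=1. Stack: []
LOAD_FAST_LOAD_FAST b,c → push 17,10. Stack: [17, 10]
BINARY_OP - → 17 - 10 = 7. Stack: [7]
STORE_FAST r → r=7. Stack: []
LOAD_FAST a → push 9. Stack: [9]
LOAD_CONST → push 6. Stack: [9, 6]
BINARY_OP | → 9 | 6 = 15. Stack: [15]
STORE_FAST v → v=15. Stack: []
LOAD_FAST v → push 15. Stack: [15]
LOAD_CONST → push 2. Stack: [15, 2]
BINARY_OP - → 15 - 2 = 13. Stack: [13]
STORE_FAST q → q=13. Stack: []
LOAD_FAST a → push 9. Stack: [9]
LOAD_CONST → push 3. Stack: [9, 3]
BINARY_OP << → 9 << 3 = 72. Stack: [72]
STORE_FAST q → q=72. Stack: []
LOAD_FAST_LOAD_FAST r,c → push 7,10. Stack: [7, 10]
BINARY_OP + → 7 + 10 = 17. Stack: [17]
LOAD_FAST q → push 72. Stack: [17, 72]
BINARY_OP * → 17 * 72 = 1224. Stack: [1224]
STORE_FAST m → m=1224. Stack: []
LOAD_CONST → push 2. Stack: [2]
LOAD_FAST b → push 17. Stack: [2, 17]
BINARY_OP * → 2 * 17 = 34. Stack: [34]
LOAD_FAST r → push 7. Stack: [34, 7]
BINARY_OP * → 34 * 7 = 238. Stack: [238]
STORE_FAST v → v=238. Stack: []
LOAD_FAST m → push 1224. Stack: [1224]
RETURN_VALUE → return 1224.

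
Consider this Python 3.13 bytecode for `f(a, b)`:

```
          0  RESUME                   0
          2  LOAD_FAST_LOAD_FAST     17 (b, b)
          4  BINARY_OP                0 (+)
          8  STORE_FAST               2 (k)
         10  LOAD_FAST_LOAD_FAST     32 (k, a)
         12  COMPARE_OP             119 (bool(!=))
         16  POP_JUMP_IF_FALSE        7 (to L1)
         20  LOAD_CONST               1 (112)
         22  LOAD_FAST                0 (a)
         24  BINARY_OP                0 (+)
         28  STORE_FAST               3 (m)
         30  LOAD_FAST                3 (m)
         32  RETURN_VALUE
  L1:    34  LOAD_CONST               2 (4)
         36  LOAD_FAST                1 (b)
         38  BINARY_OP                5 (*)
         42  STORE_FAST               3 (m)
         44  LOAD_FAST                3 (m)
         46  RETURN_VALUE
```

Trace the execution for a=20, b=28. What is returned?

LOAD_FAST_LOAD_FAST b,b → push 28,28. Stack: [28, 28]
BINARY_OP + → 28 + 28 = 56. Stack: [56]
STORE_FAST k → k=56. Stack: []
LOAD_FAST_LOAD_FAST k,a → push 56,20. Stack: [56, 20]
COMPARE_OP bool(!=) → 56 vs 20 = True. Stack: [True]
POP_JUMP_IF_FALSE → pop True; no jump. Stack: []
LOAD_CONST → push 112. Stack: [112]
LOAD_FAST a → push 20. Stack: [112, 20]
BINARY_OP + → 112 + 20 = 132. Stack: [132]
STORE_FAST m → m=132. Stack: []
LOAD_FAST m → push 132. Stack: [132]
RETURN_VALUE → return 132.

132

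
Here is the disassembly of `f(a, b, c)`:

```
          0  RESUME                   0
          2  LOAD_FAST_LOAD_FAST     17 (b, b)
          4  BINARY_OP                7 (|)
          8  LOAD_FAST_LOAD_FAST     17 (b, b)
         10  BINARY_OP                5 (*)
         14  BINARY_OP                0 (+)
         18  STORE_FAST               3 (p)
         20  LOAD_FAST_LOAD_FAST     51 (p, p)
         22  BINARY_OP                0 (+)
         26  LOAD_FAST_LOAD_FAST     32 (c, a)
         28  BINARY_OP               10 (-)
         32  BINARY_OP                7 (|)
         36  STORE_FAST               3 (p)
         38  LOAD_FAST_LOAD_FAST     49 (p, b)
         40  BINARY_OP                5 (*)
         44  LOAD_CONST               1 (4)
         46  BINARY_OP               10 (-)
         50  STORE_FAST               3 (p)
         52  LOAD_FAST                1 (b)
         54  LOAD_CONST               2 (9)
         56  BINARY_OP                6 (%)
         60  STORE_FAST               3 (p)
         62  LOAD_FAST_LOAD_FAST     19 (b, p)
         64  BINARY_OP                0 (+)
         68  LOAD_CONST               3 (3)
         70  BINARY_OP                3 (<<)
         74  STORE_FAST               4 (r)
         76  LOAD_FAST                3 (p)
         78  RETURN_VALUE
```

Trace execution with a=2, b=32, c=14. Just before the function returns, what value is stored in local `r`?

LOAD_FAST_LOAD_FAST b,b → push 32,32. Stack: [32, 32]
BINARY_OP | → 32 | 32 = 32. Stack: [32]
LOAD_FAST_LOAD_FAST b,b → push 32,32. Stack: [32, 32, 32]
BINARY_OP * → 32 * 32 = 1024. Stack: [32, 1024]
BINARY_OP + → 32 + 1024 = 1056. Stack: [1056]
STORE_FAST p → p=1056. Stack: []
LOAD_FAST_LOAD_FAST p,p → push 1056,1056. Stack: [1056, 1056]
BINARY_OP + → 1056 + 1056 = 2112. Stack: [2112]
LOAD_FAST_LOAD_FAST c,a → push 14,2. Stack: [2112, 14, 2]
BINARY_OP - → 14 - 2 = 12. Stack: [2112, 12]
BINARY_OP | → 2112 | 12 = 2124. Stack: [2124]
STORE_FAST p → p=2124. Stack: []
LOAD_FAST_LOAD_FAST p,b → push 2124,32. Stack: [2124, 32]
BINARY_OP * → 2124 * 32 = 67968. Stack: [67968]
LOAD_CONST → push 4. Stack: [67968, 4]
BINARY_OP - → 67968 - 4 = 67964. Stack: [67964]
STORE_FAST p → p=67964. Stack: []
LOAD_FAST b → push 32. Stack: [32]
LOAD_CONST → push 9. Stack: [32, 9]
BINARY_OP % → 32 % 9 = 5. Stack: [5]
STORE_FAST p → p=5. Stack: []
LOAD_FAST_LOAD_FAST b,p → push 32,5. Stack: [32, 5]
BINARY_OP + → 32 + 5 = 37. Stack: [37]
LOAD_CONST → push 3. Stack: [37, 3]
BINARY_OP << → 37 << 3 = 296. Stack: [296]
STORE_FAST r → r=296. Stack: []
LOAD_FAST p → push 5. Stack: [5]
RETURN_VALUE → return 5.

296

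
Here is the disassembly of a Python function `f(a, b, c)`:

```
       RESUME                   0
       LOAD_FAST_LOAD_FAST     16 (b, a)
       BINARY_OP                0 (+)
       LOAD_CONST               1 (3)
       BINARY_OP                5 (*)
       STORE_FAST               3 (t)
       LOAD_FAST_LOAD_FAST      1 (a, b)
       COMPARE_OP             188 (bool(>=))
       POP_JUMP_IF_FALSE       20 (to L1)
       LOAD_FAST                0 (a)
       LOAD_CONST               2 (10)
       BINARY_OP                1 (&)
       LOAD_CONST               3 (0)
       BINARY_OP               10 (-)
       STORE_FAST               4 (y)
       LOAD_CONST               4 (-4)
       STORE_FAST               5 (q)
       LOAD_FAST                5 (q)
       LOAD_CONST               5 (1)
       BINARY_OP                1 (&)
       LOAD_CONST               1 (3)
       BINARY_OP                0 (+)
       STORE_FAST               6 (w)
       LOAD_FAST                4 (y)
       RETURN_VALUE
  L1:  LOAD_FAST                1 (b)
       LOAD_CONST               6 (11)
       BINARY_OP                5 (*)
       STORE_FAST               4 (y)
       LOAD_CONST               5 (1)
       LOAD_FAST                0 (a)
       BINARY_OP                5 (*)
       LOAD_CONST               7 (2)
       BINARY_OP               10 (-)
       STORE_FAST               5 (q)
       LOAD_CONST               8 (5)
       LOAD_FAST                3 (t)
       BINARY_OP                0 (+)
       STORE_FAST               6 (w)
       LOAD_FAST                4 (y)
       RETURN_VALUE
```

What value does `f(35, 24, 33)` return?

2

LOAD_FAST_LOAD_FAST b,a → push 24,35. Stack: [24, 35]
BINARY_OP + → 24 + 35 = 59. Stack: [59]
LOAD_CONST → push 3. Stack: [59, 3]
BINARY_OP * → 59 * 3 = 177. Stack: [177]
STORE_FAST t → t=177. Stack: []
LOAD_FAST_LOAD_FAST a,b → push 35,24. Stack: [35, 24]
COMPARE_OP bool(>=) → 35 vs 24 = True. Stack: [True]
POP_JUMP_IF_FALSE → pop True; no jump. Stack: []
LOAD_FAST a → push 35. Stack: [35]
LOAD_CONST → push 10. Stack: [35, 10]
BINARY_OP & → 35 & 10 = 2. Stack: [2]
LOAD_CONST → push 0. Stack: [2, 0]
BINARY_OP - → 2 - 0 = 2. Stack: [2]
STORE_FAST y → y=2. Stack: []
LOAD_CONST → push -4. Stack: [-4]
STORE_FAST q → q=-4. Stack: []
LOAD_FAST q → push -4. Stack: [-4]
LOAD_CONST → push 1. Stack: [-4, 1]
BINARY_OP & → -4 & 1 = 0. Stack: [0]
LOAD_CONST → push 3. Stack: [0, 3]
BINARY_OP + → 0 + 3 = 3. Stack: [3]
STORE_FAST w → w=3. Stack: []
LOAD_FAST y → push 2. Stack: [2]
RETURN_VALUE → return 2.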